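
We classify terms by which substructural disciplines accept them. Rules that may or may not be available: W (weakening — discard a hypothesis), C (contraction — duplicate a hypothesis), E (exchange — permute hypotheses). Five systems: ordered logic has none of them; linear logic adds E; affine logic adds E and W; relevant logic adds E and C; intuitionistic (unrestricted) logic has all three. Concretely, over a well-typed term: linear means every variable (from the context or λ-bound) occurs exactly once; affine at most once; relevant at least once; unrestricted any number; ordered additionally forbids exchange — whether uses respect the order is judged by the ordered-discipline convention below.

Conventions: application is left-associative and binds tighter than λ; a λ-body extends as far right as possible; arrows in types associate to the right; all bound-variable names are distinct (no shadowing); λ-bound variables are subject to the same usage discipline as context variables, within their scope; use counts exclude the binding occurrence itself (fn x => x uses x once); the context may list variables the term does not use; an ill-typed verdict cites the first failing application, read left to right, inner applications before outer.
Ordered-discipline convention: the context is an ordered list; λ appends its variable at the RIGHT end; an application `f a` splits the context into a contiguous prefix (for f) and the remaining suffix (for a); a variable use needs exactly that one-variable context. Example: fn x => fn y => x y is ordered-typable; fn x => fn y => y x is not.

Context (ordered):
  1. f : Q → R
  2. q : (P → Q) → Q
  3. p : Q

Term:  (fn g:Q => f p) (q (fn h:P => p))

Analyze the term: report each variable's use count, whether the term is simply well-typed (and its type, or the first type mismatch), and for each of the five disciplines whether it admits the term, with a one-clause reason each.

usage: f: 1×, q: 1×, p: 2×, g (bound): 0×, h (bound): 0×
uses in reading order: f, p, q, p
typing: well-typed at R
ordered ✗ (p ×2 used more than once (contraction); g, h left unused)
linear ✗ (p ×2 used more than once (contraction); g, h left unused)
affine ✗ (p ×2 used more than once (contraction))
relevant ✗ (g, h left unused)
unrestricted ✓ (type-checks (R) and nothing is barred)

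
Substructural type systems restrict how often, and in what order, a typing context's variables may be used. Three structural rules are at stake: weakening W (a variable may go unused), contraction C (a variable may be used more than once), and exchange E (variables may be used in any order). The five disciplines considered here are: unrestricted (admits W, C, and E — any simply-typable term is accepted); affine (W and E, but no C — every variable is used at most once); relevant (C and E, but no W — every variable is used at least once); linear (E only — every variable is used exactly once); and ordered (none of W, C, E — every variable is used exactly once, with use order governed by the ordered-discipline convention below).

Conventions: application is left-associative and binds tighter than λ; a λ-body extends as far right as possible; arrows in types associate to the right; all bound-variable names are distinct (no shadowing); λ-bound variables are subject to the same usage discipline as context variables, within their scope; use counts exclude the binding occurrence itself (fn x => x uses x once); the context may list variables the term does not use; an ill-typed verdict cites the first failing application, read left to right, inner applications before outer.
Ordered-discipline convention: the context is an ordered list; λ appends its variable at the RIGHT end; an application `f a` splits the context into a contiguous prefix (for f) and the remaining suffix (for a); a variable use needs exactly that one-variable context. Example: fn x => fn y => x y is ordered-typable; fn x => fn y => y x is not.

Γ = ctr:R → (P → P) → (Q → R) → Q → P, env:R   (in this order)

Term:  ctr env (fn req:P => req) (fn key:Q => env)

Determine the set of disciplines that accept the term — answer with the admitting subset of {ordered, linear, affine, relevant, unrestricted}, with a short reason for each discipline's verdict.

accepted by: unrestricted
variable uses: ctr=1, env=2, req [bound]=1, key [bound]=0
uses in reading order: ctr, env, req, env
typing: well-typed — term : Q → P
ordered: ✗, needs contraction — env ×2; needs weakening: key unused
linear: ✗, needs contraction — env ×2; needs weakening: key unused
affine: ✗, needs contraction — env ×2
relevant: ✗, needs weakening: key unused
unrestricted: ✓, typability at Q → P is all that's needed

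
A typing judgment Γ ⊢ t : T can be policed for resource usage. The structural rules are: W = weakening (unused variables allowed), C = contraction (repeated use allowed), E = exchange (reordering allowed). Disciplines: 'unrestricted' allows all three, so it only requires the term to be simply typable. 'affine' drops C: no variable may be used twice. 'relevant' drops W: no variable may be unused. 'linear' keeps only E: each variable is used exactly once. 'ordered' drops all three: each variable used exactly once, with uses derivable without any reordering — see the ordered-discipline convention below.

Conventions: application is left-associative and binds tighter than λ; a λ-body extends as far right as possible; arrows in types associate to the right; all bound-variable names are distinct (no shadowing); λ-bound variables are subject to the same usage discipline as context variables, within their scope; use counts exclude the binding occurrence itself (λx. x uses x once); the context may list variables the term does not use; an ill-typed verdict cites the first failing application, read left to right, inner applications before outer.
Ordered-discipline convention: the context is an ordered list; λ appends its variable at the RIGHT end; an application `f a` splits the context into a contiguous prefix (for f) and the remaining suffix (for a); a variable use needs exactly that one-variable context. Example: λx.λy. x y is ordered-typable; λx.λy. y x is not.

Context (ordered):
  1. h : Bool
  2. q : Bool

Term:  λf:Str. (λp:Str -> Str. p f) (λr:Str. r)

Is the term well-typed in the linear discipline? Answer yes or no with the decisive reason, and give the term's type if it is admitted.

no — h, q left unused
usage: h: 0×, q: 0×, f (bound): 1×, p (bound): 1×, r (bound): 1×
order of uses: p, f, r
typing: well-typed — term : Str -> Str
summary: ordered ✗ | linear ✗ | affine ✓ | relevant ✗ | unrestricted ✓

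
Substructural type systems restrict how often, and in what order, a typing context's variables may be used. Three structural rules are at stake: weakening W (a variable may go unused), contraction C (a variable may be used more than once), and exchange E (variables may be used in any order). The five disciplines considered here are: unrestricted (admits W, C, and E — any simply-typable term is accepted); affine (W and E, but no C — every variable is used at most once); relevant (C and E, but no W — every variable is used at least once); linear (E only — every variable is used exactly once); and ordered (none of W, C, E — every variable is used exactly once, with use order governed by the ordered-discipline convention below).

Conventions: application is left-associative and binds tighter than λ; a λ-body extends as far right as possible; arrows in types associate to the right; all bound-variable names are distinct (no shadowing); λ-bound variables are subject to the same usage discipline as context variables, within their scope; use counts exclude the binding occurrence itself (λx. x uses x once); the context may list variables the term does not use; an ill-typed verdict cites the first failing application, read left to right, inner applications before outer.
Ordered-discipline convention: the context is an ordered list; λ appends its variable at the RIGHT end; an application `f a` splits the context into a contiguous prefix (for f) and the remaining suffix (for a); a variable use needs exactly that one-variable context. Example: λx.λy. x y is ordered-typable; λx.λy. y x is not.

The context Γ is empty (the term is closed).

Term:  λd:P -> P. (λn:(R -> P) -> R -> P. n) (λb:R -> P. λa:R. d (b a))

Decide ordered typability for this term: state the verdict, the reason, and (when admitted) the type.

yes — one use each (d, n, b, a); ordered split holds; term : (P -> P) -> (R -> P) -> R -> P
variable uses: d (bound): 1×; n (bound): 1×; b (bound): 1×; a (bound): 1×
use order (left to right): n, d, b, a
typing: well-typed at (P -> P) -> (R -> P) -> R -> P
all disciplines: ordered ✓ | linear ✓ | affine ✓ | relevant ✓ | unrestricted ✓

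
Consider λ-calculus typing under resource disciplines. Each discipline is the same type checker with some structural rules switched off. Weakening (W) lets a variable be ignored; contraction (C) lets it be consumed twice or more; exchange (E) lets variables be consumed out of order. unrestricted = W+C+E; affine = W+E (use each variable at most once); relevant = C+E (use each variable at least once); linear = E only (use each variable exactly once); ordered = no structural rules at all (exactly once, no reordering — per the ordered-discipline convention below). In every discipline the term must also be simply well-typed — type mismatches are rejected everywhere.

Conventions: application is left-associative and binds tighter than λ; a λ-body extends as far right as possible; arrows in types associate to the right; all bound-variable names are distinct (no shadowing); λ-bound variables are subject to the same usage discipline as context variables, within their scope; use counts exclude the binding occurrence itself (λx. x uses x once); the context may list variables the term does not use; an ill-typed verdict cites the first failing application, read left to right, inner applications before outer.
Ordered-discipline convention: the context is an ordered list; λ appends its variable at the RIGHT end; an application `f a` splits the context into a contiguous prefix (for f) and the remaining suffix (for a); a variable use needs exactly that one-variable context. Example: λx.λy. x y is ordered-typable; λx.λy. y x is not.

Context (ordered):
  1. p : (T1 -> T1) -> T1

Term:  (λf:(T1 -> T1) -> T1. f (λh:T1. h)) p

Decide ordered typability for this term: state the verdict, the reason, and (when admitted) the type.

yes — p, f, h: once each, no exchange needed; term : T1
usage: p: 1×; f [bound]: 1×; h [bound]: 1×
uses in reading order: f, h, p
typing: well-typed at T1
across the five disciplines: ordered ✓ · linear ✓ · affine ✓ · relevant ✓ · unrestricted ✓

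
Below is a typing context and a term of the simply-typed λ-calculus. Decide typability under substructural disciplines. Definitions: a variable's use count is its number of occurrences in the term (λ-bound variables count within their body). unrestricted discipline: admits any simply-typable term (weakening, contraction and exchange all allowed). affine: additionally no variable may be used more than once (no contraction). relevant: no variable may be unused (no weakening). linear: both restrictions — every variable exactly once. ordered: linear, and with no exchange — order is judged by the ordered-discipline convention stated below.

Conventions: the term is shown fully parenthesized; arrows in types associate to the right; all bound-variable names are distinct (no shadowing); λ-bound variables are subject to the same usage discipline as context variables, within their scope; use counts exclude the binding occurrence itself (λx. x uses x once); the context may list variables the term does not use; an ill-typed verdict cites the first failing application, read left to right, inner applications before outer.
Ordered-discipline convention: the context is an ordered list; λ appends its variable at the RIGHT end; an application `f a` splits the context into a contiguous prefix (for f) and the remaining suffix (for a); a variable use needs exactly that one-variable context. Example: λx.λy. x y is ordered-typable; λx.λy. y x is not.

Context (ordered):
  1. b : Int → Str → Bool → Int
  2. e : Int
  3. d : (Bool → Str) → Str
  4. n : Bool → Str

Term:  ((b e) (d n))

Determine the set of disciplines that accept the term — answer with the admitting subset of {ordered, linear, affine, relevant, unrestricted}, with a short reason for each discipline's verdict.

admitted by: ordered, linear, affine, relevant, unrestricted
variable uses: b: 1×; e: 1×; d: 1×; n: 1×
order of uses: b, e, d, n
typing: ✓ — Bool → Int
ordered: ✓ — b, e, d, n: once each, no exchange needed
linear: ✓ — exactly-once usage across b, e, d, n
affine: ✓ — at most one use each (b, e, d, n)
relevant: ✓ — at least one use each (b, e, d, n)
unrestricted: ✓ — type-checks (Bool → Int) and nothing is barred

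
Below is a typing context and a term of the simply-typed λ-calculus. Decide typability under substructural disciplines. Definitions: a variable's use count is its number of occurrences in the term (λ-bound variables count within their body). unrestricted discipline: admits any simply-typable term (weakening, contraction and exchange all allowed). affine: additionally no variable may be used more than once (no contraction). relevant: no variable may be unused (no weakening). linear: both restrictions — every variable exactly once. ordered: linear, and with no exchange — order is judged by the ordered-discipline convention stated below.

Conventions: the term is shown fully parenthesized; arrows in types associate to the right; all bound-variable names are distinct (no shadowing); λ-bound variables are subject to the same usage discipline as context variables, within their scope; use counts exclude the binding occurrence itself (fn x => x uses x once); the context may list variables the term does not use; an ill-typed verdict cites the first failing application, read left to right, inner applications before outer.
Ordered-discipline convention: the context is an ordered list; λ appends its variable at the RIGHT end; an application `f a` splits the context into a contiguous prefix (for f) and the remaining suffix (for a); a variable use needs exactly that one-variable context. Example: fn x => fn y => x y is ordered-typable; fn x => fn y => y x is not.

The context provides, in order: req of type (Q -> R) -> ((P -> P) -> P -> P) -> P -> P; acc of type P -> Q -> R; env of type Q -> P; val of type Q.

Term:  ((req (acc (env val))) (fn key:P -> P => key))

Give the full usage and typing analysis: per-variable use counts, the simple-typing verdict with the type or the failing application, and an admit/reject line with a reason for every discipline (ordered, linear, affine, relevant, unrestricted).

variable uses: req: 1, acc: 1, env: 1, val: 1, key (λ-bound): 1
order of uses: req, acc, env, val, key
typing: the term checks, with type P -> P
ordered ✓ (req, acc, env, val, key once each; derivable with no W/C/E)
linear ✓ (each of req, acc, env, val, key used exactly once)
affine ✓ (no duplicate uses among req, acc, env, val, key)
relevant ✓ (none of req, acc, env, val, key goes unused)
unrestricted ✓ (simply typable at P -> P; W, C, E all held)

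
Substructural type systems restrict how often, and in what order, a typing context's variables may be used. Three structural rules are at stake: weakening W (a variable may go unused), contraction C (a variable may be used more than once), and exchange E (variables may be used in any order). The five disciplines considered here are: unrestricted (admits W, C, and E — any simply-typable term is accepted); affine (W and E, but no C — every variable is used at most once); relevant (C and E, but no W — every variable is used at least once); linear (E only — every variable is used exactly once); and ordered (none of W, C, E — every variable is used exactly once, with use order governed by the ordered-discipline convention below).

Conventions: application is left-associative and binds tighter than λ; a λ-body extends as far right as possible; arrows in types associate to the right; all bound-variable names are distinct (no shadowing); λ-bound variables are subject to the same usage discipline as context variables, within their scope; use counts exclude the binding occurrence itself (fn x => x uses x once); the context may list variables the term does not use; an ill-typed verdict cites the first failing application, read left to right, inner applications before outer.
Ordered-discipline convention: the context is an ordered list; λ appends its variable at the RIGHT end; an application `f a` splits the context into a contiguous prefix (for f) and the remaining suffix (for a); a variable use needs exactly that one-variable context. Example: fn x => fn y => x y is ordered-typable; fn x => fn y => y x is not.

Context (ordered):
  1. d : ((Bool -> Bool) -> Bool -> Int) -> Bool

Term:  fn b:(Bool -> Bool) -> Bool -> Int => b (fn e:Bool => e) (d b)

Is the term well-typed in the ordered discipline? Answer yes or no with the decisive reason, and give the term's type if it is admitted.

no — repeated use of b ×2
use counts: d: 1, b (bound): 2, e (bound): 1
uses in reading order: b, e, d, b
typing: well-typed — term : ((Bool -> Bool) -> Bool -> Int) -> Int
all disciplines: ordered ✗; linear ✗; affine ✗; relevant ✓; unrestricted ✓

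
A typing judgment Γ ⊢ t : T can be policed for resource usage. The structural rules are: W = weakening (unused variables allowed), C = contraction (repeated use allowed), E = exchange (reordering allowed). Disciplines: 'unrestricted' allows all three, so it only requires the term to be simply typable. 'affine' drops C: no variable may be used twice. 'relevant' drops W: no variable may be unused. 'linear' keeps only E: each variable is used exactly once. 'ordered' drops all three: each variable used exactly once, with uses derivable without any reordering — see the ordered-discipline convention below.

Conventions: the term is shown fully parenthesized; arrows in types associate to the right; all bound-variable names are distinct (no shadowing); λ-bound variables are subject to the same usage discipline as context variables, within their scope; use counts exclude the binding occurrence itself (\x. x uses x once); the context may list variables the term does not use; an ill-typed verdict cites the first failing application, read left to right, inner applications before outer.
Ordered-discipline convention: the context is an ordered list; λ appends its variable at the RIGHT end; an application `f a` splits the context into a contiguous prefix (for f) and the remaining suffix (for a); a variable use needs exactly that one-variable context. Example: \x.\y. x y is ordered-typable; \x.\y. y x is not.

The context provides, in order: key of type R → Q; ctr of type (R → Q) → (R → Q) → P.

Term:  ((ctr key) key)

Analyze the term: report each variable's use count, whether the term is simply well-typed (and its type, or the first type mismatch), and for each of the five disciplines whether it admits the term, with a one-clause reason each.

use counts: key=2, ctr=1
uses in reading order: ctr, key, key
typing: well-typed at P
ordered: ✗ — needs contraction — key ×2
linear: ✗ — needs contraction — key ×2
affine: ✗ — needs contraction — key ×2
relevant: ✓ — every one of key, ctr appears
unrestricted: ✓ — simply typable at P; W, C, E all held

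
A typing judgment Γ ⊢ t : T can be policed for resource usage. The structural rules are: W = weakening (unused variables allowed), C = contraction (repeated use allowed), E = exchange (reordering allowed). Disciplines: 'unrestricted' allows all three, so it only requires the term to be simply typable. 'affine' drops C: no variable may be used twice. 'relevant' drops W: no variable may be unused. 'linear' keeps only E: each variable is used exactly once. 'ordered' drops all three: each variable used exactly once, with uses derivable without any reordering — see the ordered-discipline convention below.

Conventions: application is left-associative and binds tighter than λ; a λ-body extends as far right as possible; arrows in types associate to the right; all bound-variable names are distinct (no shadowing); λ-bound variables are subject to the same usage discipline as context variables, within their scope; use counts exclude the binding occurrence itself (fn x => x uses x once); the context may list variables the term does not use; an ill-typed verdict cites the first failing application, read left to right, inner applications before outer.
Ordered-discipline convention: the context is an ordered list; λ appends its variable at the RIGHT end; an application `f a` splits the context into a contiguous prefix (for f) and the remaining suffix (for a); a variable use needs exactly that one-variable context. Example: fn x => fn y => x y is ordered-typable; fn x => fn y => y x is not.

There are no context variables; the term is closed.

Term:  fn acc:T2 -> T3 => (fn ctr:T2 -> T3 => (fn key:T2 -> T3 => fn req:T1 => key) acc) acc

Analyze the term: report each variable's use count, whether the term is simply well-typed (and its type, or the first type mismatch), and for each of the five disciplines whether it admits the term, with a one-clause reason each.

counts: acc (λ-bound): 2×; ctr (λ-bound): 0×; key (λ-bound): 1×; req (λ-bound): 0×
left-to-right use order: key, acc, acc
typing: ✓ — (T2 -> T3) -> T1 -> T2 -> T3
ordered: ✗, repeated use of acc ×2; needs weakening: ctr, req unused
linear: ✗, repeated use of acc ×2; needs weakening: ctr, req unused
affine: ✗, repeated use of acc ×2
relevant: ✗, needs weakening: ctr, req unused
unrestricted: ✓, well-typed at (T2 -> T3) -> T1 -> T2 -> T3; no restrictions here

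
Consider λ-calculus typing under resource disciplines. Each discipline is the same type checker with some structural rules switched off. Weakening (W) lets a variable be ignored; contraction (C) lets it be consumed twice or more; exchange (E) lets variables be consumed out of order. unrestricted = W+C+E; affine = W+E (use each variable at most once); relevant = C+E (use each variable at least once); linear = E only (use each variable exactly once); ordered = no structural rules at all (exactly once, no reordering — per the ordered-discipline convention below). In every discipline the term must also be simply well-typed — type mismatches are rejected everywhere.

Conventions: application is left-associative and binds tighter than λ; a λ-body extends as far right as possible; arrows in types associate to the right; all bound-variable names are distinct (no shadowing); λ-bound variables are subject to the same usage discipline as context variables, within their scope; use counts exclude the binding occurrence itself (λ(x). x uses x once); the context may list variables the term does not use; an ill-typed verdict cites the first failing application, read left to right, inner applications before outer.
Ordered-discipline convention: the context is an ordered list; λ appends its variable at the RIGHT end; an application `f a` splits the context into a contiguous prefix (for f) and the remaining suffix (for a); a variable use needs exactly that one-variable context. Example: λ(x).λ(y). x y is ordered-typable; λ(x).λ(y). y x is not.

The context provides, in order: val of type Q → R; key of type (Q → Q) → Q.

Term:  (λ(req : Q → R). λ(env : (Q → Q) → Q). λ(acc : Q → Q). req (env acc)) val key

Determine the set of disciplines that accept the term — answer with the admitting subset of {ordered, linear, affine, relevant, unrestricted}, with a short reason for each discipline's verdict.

admitting disciplines: ordered, linear, affine, relevant, unrestricted
use counts: val=1, key=1, req (λ-bound)=1, env (λ-bound)=1, acc (λ-bound)=1
use order (left to right): req, env, acc, val, key
typing: well-typed — term : (Q → Q) → R
ordered: ✓ — single-use (val, key, req, env, acc), ordered derivation ok
linear: ✓ — single use per variable (val, key, req, env, acc)
affine: ✓ — at most one use each (val, key, req, env, acc)
relevant: ✓ — at least one use each (val, key, req, env, acc)
unrestricted: ✓ — type-checks ((Q → Q) → R) and nothing is barred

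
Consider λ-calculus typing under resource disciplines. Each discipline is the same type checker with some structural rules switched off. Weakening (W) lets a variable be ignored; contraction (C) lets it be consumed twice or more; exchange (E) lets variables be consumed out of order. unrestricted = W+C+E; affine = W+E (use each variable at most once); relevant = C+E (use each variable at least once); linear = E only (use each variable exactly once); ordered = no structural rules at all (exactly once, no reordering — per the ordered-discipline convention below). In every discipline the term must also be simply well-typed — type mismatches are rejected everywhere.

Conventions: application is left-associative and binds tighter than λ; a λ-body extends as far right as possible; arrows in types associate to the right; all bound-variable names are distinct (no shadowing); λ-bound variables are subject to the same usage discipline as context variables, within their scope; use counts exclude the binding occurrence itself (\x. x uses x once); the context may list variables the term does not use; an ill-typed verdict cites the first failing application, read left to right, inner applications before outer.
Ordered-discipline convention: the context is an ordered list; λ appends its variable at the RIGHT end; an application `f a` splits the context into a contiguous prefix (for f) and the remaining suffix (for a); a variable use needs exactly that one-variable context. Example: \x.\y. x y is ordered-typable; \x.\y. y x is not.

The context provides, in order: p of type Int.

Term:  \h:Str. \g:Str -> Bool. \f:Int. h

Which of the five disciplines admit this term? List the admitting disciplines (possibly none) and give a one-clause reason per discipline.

admitting disciplines: affine, unrestricted
counts: p=0, h (λ-bound)=1, g (λ-bound)=0, f (λ-bound)=0
uses in reading order: h
typing: well-typed at Str -> (Str -> Bool) -> Int -> Str
ordered ✗ (unused: p, g, f — weakening required)
linear ✗ (unused: p, g, f — weakening required)
affine ✓ (no duplicate uses among p, h, g, f)
relevant ✗ (unused: p, g, f — weakening required)
unrestricted ✓ (simply typable at Str -> (Str -> Bool) -> Int -> Str; W, C, E all held)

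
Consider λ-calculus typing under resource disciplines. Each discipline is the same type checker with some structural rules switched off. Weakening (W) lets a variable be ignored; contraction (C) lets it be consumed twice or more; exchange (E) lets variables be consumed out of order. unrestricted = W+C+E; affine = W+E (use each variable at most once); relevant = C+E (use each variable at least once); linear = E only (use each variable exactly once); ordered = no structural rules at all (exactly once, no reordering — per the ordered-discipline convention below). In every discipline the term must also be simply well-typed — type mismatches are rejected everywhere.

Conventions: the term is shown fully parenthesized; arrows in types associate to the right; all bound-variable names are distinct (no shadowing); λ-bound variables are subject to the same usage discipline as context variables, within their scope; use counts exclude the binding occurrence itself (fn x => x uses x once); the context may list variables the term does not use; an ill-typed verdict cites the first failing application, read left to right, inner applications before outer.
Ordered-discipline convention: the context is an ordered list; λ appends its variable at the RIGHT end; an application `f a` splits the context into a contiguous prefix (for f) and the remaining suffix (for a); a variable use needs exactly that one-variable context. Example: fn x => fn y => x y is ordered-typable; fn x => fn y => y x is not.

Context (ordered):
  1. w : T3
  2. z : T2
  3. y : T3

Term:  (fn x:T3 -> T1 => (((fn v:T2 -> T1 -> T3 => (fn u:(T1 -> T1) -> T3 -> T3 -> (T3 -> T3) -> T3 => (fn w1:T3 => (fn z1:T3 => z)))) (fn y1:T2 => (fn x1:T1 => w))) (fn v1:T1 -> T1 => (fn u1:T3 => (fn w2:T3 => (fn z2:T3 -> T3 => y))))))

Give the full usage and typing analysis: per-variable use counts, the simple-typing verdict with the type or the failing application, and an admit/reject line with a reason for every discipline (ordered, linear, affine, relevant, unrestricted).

use counts: w: 1×, z: 1×, y: 1×, x (bound): 0×, v (bound): 0×, u (bound): 0×, w1 (bound): 0×, z1 (bound): 0×, y1 (bound): 0×, x1 (bound): 0×, v1 (bound): 0×, u1 (bound): 0×, w2 (bound): 0×, z2 (bound): 0×
left-to-right use order: z, w, y
typing: well-typed — term : (T3 -> T1) -> T3 -> T3 -> T2
ordered ✗ (x, v, u, w1, z1, y1, x1, v1, u1, w2, z2 never used (weakening))
linear ✗ (x, v, u, w1, z1, y1, x1, v1, u1, w2, z2 never used (weakening))
affine ✓ (w, z, y, x, v, u, w1, z1, y1, x1, v1, u1, w2, z2: no repeats, contraction unneeded)
relevant ✗ (x, v, u, w1, z1, y1, x1, v1, u1, w2, z2 never used (weakening))
unrestricted ✓ (simply typable at (T3 -> T1) -> T3 -> T3 -> T2; W, C, E all held)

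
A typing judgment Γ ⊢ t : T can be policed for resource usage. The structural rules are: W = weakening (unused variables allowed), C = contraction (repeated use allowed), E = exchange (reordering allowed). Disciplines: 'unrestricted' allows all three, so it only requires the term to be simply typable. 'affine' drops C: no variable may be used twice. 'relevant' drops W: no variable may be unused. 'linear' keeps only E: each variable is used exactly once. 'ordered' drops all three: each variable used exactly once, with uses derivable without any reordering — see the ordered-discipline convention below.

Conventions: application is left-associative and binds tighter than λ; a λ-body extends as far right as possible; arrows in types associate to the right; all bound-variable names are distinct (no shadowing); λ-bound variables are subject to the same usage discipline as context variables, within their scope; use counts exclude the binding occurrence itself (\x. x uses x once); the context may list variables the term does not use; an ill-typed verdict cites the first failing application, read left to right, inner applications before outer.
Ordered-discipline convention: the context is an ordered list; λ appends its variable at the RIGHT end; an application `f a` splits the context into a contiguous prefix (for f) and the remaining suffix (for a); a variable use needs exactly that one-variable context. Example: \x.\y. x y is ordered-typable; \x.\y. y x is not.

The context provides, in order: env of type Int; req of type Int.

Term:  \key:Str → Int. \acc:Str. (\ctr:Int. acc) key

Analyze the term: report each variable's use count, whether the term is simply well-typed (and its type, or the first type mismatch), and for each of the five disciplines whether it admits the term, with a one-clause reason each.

counts: env: 0×; req: 0×; key [bound]: 1×; acc [bound]: 1×; ctr [bound]: 0×
use order (left to right): acc, key
typing: ill-typed: an argument Str → Int mismatches the expected Int
ordered ✗ (not simply typable)
linear ✗ (fails simple typing)
affine ✗ (a type mismatch blocks all five)
relevant ✗ (the type mismatch rejects it)
unrestricted ✗ (not simply typable)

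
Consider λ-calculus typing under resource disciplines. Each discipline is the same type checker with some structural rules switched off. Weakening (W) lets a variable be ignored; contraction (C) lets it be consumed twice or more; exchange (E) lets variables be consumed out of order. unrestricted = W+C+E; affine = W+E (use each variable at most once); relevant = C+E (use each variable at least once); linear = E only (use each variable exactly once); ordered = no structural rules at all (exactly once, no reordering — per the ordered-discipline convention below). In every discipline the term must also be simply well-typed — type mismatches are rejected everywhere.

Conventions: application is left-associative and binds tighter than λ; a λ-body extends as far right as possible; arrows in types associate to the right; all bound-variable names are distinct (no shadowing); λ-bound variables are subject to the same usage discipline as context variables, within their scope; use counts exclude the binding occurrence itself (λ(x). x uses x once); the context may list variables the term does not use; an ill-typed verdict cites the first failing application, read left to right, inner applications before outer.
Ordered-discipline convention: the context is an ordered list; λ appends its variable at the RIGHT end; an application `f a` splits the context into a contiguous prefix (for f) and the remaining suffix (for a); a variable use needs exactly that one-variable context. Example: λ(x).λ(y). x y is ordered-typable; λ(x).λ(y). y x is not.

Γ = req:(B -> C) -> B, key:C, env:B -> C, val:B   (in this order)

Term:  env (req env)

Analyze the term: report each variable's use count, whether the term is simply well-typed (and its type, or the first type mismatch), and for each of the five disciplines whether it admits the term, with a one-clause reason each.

counts: req: 1; key: 0; env: 2; val: 0
use order (left to right): env, req, env
typing: well-typed at C
ordered: ✗ — env ×2 used more than once (contraction); key, val left unused
linear: ✗ — env ×2 used more than once (contraction); key, val left unused
affine: ✗ — env ×2 used more than once (contraction)
relevant: ✗ — key, val left unused
unrestricted: ✓ — type-checks (C) and nothing is barred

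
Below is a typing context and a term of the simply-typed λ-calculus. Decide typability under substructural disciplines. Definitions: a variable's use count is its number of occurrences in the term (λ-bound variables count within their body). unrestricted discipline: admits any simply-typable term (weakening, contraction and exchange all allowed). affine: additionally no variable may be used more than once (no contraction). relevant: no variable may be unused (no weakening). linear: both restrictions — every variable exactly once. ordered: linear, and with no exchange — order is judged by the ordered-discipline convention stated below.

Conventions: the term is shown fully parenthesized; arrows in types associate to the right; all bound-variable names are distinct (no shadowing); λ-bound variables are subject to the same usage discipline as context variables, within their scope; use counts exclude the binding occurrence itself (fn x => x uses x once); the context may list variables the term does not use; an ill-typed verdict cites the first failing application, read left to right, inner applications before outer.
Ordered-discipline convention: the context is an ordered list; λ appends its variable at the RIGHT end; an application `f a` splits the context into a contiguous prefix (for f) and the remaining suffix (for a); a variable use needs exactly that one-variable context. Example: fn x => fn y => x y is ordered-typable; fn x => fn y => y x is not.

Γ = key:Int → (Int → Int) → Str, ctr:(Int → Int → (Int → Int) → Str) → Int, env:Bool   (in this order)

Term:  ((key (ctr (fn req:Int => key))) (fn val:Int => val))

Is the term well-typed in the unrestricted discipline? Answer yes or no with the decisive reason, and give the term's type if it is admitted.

yes — well-typed at Str; no restrictions here; term : Str
counts: key ×2, ctr ×1, env ×0, req [bound] ×0, val [bound] ×1
order of uses: key, ctr, key, val
typing: well-typed — term : Str
all disciplines: ordered ✗; linear ✗; affine ✗; relevant ✗; unrestricted ✓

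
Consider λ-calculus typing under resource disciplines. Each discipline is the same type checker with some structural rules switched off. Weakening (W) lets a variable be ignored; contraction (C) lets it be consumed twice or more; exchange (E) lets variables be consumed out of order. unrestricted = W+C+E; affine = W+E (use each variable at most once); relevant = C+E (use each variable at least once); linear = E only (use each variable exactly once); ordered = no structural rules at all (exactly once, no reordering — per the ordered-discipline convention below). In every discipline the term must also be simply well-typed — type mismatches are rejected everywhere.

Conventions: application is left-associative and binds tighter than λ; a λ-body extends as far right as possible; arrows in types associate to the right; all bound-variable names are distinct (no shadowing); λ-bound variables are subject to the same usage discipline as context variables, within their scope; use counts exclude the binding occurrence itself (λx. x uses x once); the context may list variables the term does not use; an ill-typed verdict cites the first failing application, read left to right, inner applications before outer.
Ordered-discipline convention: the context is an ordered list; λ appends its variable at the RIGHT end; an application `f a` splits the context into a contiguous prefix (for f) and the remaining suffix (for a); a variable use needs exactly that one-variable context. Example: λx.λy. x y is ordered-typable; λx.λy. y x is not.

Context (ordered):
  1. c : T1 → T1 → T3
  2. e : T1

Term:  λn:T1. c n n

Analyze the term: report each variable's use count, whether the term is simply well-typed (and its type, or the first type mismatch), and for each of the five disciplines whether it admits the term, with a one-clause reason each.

counts: c: 1; e: 0; n (bound): 2
use order (left to right): c, n, n
typing: ✓ — T1 → T3
ordered ✗ (repeated use of n ×2; e left unused)
linear ✗ (repeated use of n ×2; e left unused)
affine ✗ (repeated use of n ×2)
relevant ✗ (e left unused)
unrestricted ✓ (typability at T1 → T3 is all that's needed)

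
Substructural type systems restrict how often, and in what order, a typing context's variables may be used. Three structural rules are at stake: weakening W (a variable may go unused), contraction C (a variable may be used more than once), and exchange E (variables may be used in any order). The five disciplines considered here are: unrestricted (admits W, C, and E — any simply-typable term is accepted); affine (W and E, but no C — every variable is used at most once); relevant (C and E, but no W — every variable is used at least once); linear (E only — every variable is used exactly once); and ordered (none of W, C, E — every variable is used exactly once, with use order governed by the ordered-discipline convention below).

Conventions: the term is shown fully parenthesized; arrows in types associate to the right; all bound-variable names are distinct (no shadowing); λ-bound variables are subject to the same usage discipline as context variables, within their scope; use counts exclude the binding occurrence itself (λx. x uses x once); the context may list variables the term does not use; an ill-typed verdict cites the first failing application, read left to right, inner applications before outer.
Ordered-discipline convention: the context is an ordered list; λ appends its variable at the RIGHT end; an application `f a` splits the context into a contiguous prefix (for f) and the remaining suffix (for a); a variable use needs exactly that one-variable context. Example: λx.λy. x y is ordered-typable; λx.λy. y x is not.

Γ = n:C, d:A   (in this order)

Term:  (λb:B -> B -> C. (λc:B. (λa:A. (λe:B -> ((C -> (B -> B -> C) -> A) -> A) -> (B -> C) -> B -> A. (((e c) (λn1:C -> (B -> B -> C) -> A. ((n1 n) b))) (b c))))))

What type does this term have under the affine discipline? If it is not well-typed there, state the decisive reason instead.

not well-typed under affine — repeated use of b ×2, c ×2
usage: n ×1; d ×0; b (λ-bound) ×2; c (λ-bound) ×2; a (λ-bound) ×0; e (λ-bound) ×1; n1 (λ-bound) ×1
order of uses: e, c, n1, n, b, b, c
typing: the term checks, with type (B -> B -> C) -> B -> A -> (B -> ((C -> (B -> B -> C) -> A) -> A) -> (B -> C) -> B -> A) -> B -> A
all disciplines: ordered ✗; linear ✗; affine ✗; relevant ✗; unrestricted ✓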